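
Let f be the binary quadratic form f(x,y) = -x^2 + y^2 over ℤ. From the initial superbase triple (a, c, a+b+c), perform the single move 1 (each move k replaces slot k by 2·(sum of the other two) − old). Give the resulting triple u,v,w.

start (-1,1,0) = (f(1,0),f(0,1),f(1,1))
replace slot 1: 2·(1+0) − (-1) = 3 → (3,1,0)

3,1,0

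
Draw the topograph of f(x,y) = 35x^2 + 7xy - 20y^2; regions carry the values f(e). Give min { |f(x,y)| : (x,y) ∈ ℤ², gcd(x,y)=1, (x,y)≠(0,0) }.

descent: ρ → (-20,33,22)  [lands on river]
river: ρ → (22,11,-31)
river: ρ → (-31,51,2)
river: ρ → (2,53,-5)
river: ρ → (-5,47,32)
river: ρ → (32,17,-20)
river: ρ → (-20,23,29)
river: ρ → (29,35,-14)
river: ρ → (-14,49,8)
river: ρ → (8,47,-20)
closes: descent 1, river 10
min |a| on river = 2

2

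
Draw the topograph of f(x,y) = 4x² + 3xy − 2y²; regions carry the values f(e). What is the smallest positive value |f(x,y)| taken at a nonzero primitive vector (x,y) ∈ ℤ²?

river: ρ → (-2,5,2)
river: ρ → (2,3,-4)
river: ρ → (-4,5,1)
river: ρ → (1,5,-4)
river: ρ → (-4,3,2)
river: ρ → (2,5,-2)
river: ρ → (-2,3,4)
river: ρ → (4,5,-1)
river: ρ → (-1,5,4)
river: ρ → (4,3,-2)
closes: descent 0, river 10
min |a| on river = 1

1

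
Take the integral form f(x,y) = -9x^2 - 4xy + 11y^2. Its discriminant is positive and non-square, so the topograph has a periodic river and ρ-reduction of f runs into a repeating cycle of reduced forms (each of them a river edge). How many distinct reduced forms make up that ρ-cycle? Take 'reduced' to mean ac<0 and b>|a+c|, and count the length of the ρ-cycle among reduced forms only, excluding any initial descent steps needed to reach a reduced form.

D = 412, ⌊√D⌋ = 20
descent: ρ → (11,4,-9)  [lands on river]
river: ρ → (-9,14,6)
river: ρ → (6,10,-13)
river: ρ → (-13,16,3)
river: ρ → (3,20,-1)
river: ρ → (-1,20,3)
river: ρ → (3,16,-13)
river: ρ → (-13,10,6)
river: ρ → (6,14,-9)
river: ρ → (-9,4,11)
river: ρ → (11,18,-2)
river: ρ → (-2,18,11)
ρ-cycle length = 12 (tail of 1 descent step not counted)

12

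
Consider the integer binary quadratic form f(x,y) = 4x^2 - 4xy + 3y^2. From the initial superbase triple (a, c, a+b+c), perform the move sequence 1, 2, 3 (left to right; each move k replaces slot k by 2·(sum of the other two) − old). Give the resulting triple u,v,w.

start (4,3,3) = (f(1,0),f(0,1),f(1,1))
replace slot 1: 2·(3+3) − 4 = 8 → (8,3,3)
replace slot 2: 2·(8+3) − 3 = 19 → (8,19,3)
replace slot 3: 2·(8+19) − 3 = 51 → (8,19,51)

8,19,51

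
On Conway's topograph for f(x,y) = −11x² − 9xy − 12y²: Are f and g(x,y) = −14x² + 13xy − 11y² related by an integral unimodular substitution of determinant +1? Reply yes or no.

D₁ = -447, D₂ = -447
f is negative-definite; reduce −f:
−f: reduced (well bottom): (11,9,12) with a≤c, −a<b≤a
flip sign back: reduced form of f is (-11,-9,-12)
g is negative-definite; reduce −g:
−g: flip: (14,-13,11)→(11,13,14)
−g: translate: b→-9 (≡13 mod 22), so (11,13,14)→(11,-9,12)
−g: reduced (well bottom): (11,-9,12) with a≤c, −a<b≤a
flip sign back: reduced form of g is (-11,9,-12)
reduced forms (-11, -9, -12) vs (-11, 9, -12) ⇒ inequivalent

no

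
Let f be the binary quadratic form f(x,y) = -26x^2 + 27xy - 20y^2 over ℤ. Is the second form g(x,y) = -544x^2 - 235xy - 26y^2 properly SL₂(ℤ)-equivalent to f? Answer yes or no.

D₁ = -1351, D₂ = -1351
f is negative-definite; reduce −f:
−f: translate: b→25 (≡-27 mod 52), so (26,-27,20)→(26,25,19)
−f: flip: (26,25,19)→(19,-25,26)
−f: translate: b→13 (≡-25 mod 38), so (19,-25,26)→(19,13,20)
−f: reduced (well bottom): (19,13,20) with a≤c, −a<b≤a
flip sign back: reduced form of f is (-19,-13,-20)
g is negative-definite; reduce −g:
−g: flip: (544,235,26)→(26,-235,544)
−g: translate: b→25 (≡-235 mod 52), so (26,-235,544)→(26,25,19)
−g: flip: (26,25,19)→(19,-25,26)
−g: translate: b→13 (≡-25 mod 38), so (19,-25,26)→(19,13,20)
−g: reduced (well bottom): (19,13,20) with a≤c, −a<b≤a
flip sign back: reduced form of g is (-19,-13,-20)
reduced forms (-19, -13, -20) vs (-19, -13, -20) ⇒ equivalent

yes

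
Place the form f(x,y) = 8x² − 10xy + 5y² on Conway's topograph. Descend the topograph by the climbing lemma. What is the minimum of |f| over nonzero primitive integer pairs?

translate: b→6 (≡-10 mod 16), so (8,-10,5)→(8,6,3)
flip: (8,6,3)→(3,-6,8)
translate: b→0 (≡-6 mod 6), so (3,-6,8)→(3,0,5)
reduced (well bottom): (3,0,5) with a≤c, −a<b≤a
well minimum = a = 3

3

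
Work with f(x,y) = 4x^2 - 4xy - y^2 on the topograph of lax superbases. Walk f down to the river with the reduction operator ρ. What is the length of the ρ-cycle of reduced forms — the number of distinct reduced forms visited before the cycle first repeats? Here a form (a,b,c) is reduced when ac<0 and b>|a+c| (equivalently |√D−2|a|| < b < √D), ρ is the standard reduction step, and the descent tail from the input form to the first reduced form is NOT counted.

D = 32, ⌊√D⌋ = 5
descent: ρ → (-1,4,4)  [lands on river]
river: ρ → (4,4,-1)
ρ-cycle length = 2 (tail of 1 descent step not counted)

2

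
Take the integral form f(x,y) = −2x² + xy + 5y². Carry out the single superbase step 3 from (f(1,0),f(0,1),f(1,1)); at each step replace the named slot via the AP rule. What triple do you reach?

start (-2,5,4) = (f(1,0),f(0,1),f(1,1))
replace slot 3: 2·((-2)+5) − 4 = 2 → (-2,5,2)

-2,5,2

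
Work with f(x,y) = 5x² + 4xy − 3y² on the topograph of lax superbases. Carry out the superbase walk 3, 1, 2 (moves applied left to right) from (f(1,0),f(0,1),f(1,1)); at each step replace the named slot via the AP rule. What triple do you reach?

start (5,-3,6) = (f(1,0),f(0,1),f(1,1))
replace slot 3: 2·(5+(-3)) − 6 = -2 → (5,-3,-2)
replace slot 1: 2·((-3)+(-2)) − 5 = -15 → (-15,-3,-2)
replace slot 2: 2·((-15)+(-2)) − (-3) = -31 → (-15,-31,-2)

-15,-31,-2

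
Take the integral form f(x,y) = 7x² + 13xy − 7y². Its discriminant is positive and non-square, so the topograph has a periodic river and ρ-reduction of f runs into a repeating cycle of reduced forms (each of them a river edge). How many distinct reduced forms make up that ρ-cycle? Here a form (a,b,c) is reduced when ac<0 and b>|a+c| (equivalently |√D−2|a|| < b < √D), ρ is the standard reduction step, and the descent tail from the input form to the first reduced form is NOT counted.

D = 365, ⌊√D⌋ = 19
river: ρ → (-7,15,5)
river: ρ → (5,15,-7)
river: ρ → (-7,13,7)
river: ρ → (7,15,-5)
river: ρ → (-5,15,7)
river: ρ → (7,13,-7)
ρ-cycle length = 6 (tail of 0 descent steps not counted)

6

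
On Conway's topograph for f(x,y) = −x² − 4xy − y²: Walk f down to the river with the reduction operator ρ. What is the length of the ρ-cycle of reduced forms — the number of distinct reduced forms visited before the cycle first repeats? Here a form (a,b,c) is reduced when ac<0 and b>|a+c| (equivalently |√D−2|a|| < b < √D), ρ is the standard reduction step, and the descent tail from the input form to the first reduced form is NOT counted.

D = 12, ⌊√D⌋ = 3
descent: ρ → (-1,2,2)  [lands on river]
river: ρ → (2,2,-1)
ρ-cycle length = 2 (tail of 1 descent step not counted)

2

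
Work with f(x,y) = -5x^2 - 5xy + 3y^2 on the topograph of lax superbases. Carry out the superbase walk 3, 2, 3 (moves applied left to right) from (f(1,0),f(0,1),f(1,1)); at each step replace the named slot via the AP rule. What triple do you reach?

start (-5,3,-7) = (f(1,0),f(0,1),f(1,1))
replace slot 3: 2·((-5)+3) − (-7) = 3 → (-5,3,3)
replace slot 2: 2·((-5)+3) − 3 = -7 → (-5,-7,3)
replace slot 3: 2·((-5)+(-7)) − 3 = -27 → (-5,-7,-27)

-5,-7,-27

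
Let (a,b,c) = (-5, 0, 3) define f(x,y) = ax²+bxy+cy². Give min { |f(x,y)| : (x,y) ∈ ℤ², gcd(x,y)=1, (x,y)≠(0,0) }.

descent: ρ → (3,6,-2)  [lands on river]
river: ρ → (-2,6,3)
closes: descent 1, river 2
min |a| on river = 2

2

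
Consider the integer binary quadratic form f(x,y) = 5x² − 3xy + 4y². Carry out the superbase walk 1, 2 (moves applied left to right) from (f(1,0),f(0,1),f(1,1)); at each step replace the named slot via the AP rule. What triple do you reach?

start (5,4,6) = (f(1,0),f(0,1),f(1,1))
replace slot 1: 2·(4+6) − 5 = 15 → (15,4,6)
replace slot 2: 2·(15+6) − 4 = 38 → (15,38,6)

15,38,6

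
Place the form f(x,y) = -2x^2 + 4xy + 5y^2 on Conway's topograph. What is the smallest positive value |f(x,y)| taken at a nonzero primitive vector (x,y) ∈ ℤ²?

river: ρ → (5,6,-1)
river: ρ → (-1,6,5)
river: ρ → (5,4,-2)
river: ρ → (-2,4,5)
closes: descent 0, river 4
min |a| on river = 1

1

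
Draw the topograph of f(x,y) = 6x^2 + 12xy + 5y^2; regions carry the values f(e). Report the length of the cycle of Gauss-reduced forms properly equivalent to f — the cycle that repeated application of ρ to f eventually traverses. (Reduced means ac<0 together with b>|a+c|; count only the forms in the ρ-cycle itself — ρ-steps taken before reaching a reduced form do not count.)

D = 24, ⌊√D⌋ = 4
descent: ρ → (5,-2,-1)
descent: ρ → (-1,4,2)  [lands on river]
river: ρ → (2,4,-1)
ρ-cycle length = 2 (tail of 2 descent steps not counted)

2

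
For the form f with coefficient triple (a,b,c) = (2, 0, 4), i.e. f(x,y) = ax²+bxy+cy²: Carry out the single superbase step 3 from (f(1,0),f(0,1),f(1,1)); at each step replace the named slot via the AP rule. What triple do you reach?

start (2,4,6) = (f(1,0),f(0,1),f(1,1))
replace slot 3: 2·(2+4) − 6 = 6 → (2,4,6)

2,4,6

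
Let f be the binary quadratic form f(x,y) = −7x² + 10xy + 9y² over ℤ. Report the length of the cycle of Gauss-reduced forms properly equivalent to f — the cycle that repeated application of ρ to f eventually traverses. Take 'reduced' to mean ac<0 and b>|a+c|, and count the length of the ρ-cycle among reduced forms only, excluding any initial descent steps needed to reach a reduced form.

D = 352, ⌊√D⌋ = 18
river: ρ → (9,8,-8)
river: ρ → (-8,8,9)
river: ρ → (9,10,-7)
river: ρ → (-7,18,1)
river: ρ → (1,18,-7)
river: ρ → (-7,10,9)
ρ-cycle length = 6 (tail of 0 descent steps not counted)

6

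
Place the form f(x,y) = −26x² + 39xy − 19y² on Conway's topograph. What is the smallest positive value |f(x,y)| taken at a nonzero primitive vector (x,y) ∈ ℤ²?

translate: b→13 (≡-39 mod 52), so (26,-39,19)→(26,13,6)
flip: (26,13,6)→(6,-13,26)
translate: b→-1 (≡-13 mod 12), so (6,-13,26)→(6,-1,19)
reduced (well bottom): (6,-1,19) with a≤c, −a<b≤a
well minimum |f| = |-6| = 6 (negative-definite)

6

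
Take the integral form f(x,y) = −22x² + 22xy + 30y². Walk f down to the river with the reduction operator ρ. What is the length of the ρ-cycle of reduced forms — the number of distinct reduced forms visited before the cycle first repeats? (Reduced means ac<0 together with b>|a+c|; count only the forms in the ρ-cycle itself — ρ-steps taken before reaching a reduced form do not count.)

D = 3124, ⌊√D⌋ = 55
river: ρ → (30,38,-14)
river: ρ → (-14,46,18)
river: ρ → (18,26,-34)
river: ρ → (-34,42,10)
river: ρ → (10,38,-42)
river: ρ → (-42,46,6)
river: ρ → (6,50,-26)
river: ρ → (-26,54,2)
river: ρ → (2,54,-26)
river: ρ → (-26,50,6)
river: ρ → (6,46,-42)
river: ρ → (-42,38,10)
river: ρ → (10,42,-34)
river: ρ → (-34,26,18)
river: ρ → (18,46,-14)
river: ρ → (-14,38,30)
river: ρ → (30,22,-22)
river: ρ → (-22,22,30)
ρ-cycle length = 18 (tail of 0 descent steps not counted)

18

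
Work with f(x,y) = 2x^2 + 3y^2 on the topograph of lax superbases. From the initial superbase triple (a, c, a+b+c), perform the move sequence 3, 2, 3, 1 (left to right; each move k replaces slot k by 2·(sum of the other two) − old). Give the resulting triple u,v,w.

start (2,3,5) = (f(1,0),f(0,1),f(1,1))
replace slot 3: 2·(2+3) − 5 = 5 → (2,3,5)
replace slot 2: 2·(2+5) − 3 = 11 → (2,11,5)
replace slot 3: 2·(2+11) − 5 = 21 → (2,11,21)
replace slot 1: 2·(11+21) − 2 = 62 → (62,11,21)

62,11,21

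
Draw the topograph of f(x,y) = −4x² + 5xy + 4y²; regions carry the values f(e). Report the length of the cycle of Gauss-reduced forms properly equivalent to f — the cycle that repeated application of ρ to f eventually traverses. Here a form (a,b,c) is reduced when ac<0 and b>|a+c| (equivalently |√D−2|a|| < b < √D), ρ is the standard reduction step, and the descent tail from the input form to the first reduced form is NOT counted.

D = 89, ⌊√D⌋ = 9
river: ρ → (4,3,-5)
river: ρ → (-5,7,2)
river: ρ → (2,9,-1)
river: ρ → (-1,9,2)
river: ρ → (2,7,-5)
river: ρ → (-5,3,4)
river: ρ → (4,5,-4)
river: ρ → (-4,3,5)
river: ρ → (5,7,-2)
river: ρ → (-2,9,1)
river: ρ → (1,9,-2)
river: ρ → (-2,7,5)
river: ρ → (5,3,-4)
river: ρ → (-4,5,4)
ρ-cycle length = 14 (tail of 0 descent steps not counted)

14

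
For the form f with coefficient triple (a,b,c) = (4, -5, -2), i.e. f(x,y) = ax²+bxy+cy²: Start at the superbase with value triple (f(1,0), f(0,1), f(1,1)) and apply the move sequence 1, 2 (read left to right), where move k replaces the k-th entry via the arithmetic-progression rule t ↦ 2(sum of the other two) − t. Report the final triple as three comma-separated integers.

start (4,-2,-3) = (f(1,0),f(0,1),f(1,1))
replace slot 1: 2·((-2)+(-3)) − 4 = -14 → (-14,-2,-3)
replace slot 2: 2·((-14)+(-3)) − (-2) = -32 → (-14,-32,-3)

-14,-32,-3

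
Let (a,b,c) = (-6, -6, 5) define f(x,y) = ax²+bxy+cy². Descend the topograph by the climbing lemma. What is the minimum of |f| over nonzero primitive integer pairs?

descent: ρ → (5,6,-6)  [lands on river]
river: ρ → (-6,6,5)
river: ρ → (5,4,-7)
river: ρ → (-7,10,2)
river: ρ → (2,10,-7)
river: ρ → (-7,4,5)
closes: descent 1, river 6
min |a| on river = 2

2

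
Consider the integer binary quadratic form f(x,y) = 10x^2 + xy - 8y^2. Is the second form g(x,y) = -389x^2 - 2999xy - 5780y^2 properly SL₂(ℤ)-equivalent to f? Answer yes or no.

D₁ = 321, D₂ = 321
river cycle of f (length 4): (-8, 15, 3), (3, 15, -8), (-8, 17, 1), (1, 17, -8)
river cycle of g (length 4): (-8, 15, 3), (3, 15, -8), (-8, 17, 1), (1, 17, -8)
cycles coincide ⇒ equivalent

yes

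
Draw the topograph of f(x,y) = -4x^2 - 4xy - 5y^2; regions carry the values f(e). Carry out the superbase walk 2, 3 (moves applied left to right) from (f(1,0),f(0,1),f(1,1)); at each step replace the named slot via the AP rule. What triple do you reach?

start (-4,-5,-13) = (f(1,0),f(0,1),f(1,1))
replace slot 2: 2·((-4)+(-13)) − (-5) = -29 → (-4,-29,-13)
replace slot 3: 2·((-4)+(-29)) − (-13) = -53 → (-4,-29,-53)

-4,-29,-53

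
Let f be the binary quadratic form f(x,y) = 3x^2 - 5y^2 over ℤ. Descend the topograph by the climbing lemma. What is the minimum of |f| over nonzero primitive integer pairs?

descent: ρ → (-5,0,3)
descent: ρ → (3,6,-2)  [lands on river]
river: ρ → (-2,6,3)
closes: descent 2, river 2
min |a| on river = 2

2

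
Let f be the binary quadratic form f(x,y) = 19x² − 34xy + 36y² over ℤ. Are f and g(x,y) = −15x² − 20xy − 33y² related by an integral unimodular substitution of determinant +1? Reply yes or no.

D₁ = -1580, D₂ = -1580
f: translate: b→4 (≡-34 mod 38), so (19,-34,36)→(19,4,21)
f: reduced (well bottom): (19,4,21) with a≤c, −a<b≤a
g is negative-definite; reduce −g:
−g: translate: b→-10 (≡20 mod 30), so (15,20,33)→(15,-10,28)
−g: reduced (well bottom): (15,-10,28) with a≤c, −a<b≤a
flip sign back: reduced form of g is (-15,10,-28)
reduced forms (19, 4, 21) vs (-15, 10, -28) ⇒ inequivalent

no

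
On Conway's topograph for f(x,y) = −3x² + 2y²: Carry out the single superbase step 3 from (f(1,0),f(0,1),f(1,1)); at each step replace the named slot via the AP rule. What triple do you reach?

start (-3,2,-1) = (f(1,0),f(0,1),f(1,1))
replace slot 3: 2·((-3)+2) − (-1) = -1 → (-3,2,-1)

-3,2,-1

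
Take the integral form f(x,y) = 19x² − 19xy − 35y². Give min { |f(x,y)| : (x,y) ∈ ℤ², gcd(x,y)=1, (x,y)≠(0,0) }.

descent: ρ → (-35,19,19)  [lands on river]
river: ρ → (19,19,-35)
river: ρ → (-35,51,3)
river: ρ → (3,51,-35)
closes: descent 1, river 4
min |a| on river = 3

3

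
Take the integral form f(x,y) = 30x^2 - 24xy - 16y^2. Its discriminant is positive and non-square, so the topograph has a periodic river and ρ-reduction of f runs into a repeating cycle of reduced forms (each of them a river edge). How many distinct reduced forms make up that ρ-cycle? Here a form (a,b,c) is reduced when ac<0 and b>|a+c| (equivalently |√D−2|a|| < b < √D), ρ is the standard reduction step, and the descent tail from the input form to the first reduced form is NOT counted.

D = 2496, ⌊√D⌋ = 49
descent: ρ → (-16,24,30)  [lands on river]
river: ρ → (30,36,-10)
river: ρ → (-10,44,14)
river: ρ → (14,40,-16)
ρ-cycle length = 4 (tail of 1 descent step not counted)

4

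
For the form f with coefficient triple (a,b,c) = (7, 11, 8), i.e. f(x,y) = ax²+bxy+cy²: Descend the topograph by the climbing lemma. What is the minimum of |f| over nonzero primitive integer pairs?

translate: b→-3 (≡11 mod 14), so (7,11,8)→(7,-3,4)
flip: (7,-3,4)→(4,3,7)
reduced (well bottom): (4,3,7) with a≤c, −a<b≤a
well minimum = a = 4

4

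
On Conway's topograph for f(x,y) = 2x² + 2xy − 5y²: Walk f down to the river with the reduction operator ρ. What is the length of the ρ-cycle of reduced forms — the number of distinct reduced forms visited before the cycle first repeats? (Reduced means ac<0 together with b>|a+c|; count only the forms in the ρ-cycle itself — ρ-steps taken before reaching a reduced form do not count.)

D = 44, ⌊√D⌋ = 6
descent: ρ → (-5,-2,2)
descent: ρ → (2,6,-1)  [lands on river]
river: ρ → (-1,6,2)
ρ-cycle length = 2 (tail of 2 descent steps not counted)

2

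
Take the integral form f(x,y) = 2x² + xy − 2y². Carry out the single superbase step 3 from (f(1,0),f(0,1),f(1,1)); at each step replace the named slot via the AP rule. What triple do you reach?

start (2,-2,1) = (f(1,0),f(0,1),f(1,1))
replace slot 3: 2·(2+(-2)) − 1 = -1 → (2,-2,-1)

2,-2,-1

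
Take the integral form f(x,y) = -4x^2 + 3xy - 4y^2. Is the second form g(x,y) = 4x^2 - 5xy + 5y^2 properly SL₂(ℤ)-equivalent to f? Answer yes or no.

D₁ = -55, D₂ = -55
f is negative-definite; reduce −f:
−f: flip: (4,-3,4)→(4,3,4)
−f: reduced (well bottom): (4,3,4) with a≤c, −a<b≤a
flip sign back: reduced form of f is (-4,-3,-4)
g: translate: b→3 (≡-5 mod 8), so (4,-5,5)→(4,3,4)
g: reduced (well bottom): (4,3,4) with a≤c, −a<b≤a
reduced forms (-4, -3, -4) vs (4, 3, 4) ⇒ inequivalent

no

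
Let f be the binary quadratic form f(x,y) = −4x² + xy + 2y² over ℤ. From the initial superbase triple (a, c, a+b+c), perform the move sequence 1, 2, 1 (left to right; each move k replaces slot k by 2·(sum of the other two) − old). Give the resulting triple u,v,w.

start (-4,2,-1) = (f(1,0),f(0,1),f(1,1))
replace slot 1: 2·(2+(-1)) − (-4) = 6 → (6,2,-1)
replace slot 2: 2·(6+(-1)) − 2 = 8 → (6,8,-1)
replace slot 1: 2·(8+(-1)) − 6 = 8 → (8,8,-1)

8,8,-1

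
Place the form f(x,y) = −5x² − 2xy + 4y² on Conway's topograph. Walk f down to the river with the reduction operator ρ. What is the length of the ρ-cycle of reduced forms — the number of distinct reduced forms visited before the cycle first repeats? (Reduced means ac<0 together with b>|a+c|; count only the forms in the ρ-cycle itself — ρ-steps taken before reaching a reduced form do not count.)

D = 84, ⌊√D⌋ = 9
descent: ρ → (4,2,-5)  [lands on river]
river: ρ → (-5,8,1)
river: ρ → (1,8,-5)
river: ρ → (-5,2,4)
river: ρ → (4,6,-3)
river: ρ → (-3,6,4)
ρ-cycle length = 6 (tail of 1 descent step not counted)

6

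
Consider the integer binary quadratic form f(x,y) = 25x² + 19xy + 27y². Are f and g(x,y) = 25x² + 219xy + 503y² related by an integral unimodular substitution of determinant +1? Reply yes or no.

D₁ = -2339, D₂ = -2339
f: reduced (well bottom): (25,19,27) with a≤c, −a<b≤a
g: translate: b→19 (≡219 mod 50), so (25,219,503)→(25,19,27)
g: reduced (well bottom): (25,19,27) with a≤c, −a<b≤a
reduced forms (25, 19, 27) vs (25, 19, 27) ⇒ equivalent

yes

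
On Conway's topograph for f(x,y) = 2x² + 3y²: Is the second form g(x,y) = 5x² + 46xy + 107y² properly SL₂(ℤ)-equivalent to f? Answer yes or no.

D₁ = -24, D₂ = -24
f: reduced (well bottom): (2,0,3) with a≤c, −a<b≤a
g: translate: b→-4 (≡46 mod 10), so (5,46,107)→(5,-4,2)
g: flip: (5,-4,2)→(2,4,5)
g: translate: b→0 (≡4 mod 4), so (2,4,5)→(2,0,3)
g: reduced (well bottom): (2,0,3) with a≤c, −a<b≤a
reduced forms (2, 0, 3) vs (2, 0, 3) ⇒ equivalent

yes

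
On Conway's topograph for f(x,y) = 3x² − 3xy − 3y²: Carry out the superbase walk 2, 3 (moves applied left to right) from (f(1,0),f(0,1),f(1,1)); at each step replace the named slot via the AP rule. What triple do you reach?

start (3,-3,-3) = (f(1,0),f(0,1),f(1,1))
replace slot 2: 2·(3+(-3)) − (-3) = 3 → (3,3,-3)
replace slot 3: 2·(3+3) − (-3) = 15 → (3,3,15)

3,3,15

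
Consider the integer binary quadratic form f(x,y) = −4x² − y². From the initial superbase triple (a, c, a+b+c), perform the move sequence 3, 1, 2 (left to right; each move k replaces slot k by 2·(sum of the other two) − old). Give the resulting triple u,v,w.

start (-4,-1,-5) = (f(1,0),f(0,1),f(1,1))
replace slot 3: 2·((-4)+(-1)) − (-5) = -5 → (-4,-1,-5)
replace slot 1: 2·((-1)+(-5)) − (-4) = -8 → (-8,-1,-5)
replace slot 2: 2·((-8)+(-5)) − (-1) = -25 → (-8,-25,-5)

-8,-25,-5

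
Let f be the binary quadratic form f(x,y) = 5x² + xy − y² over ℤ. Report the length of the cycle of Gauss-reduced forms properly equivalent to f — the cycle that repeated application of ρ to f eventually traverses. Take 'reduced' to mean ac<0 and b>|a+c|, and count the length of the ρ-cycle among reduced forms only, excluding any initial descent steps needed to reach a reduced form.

D = 21, ⌊√D⌋ = 4
descent: ρ → (-1,3,3)  [lands on river]
river: ρ → (3,3,-1)
ρ-cycle length = 2 (tail of 1 descent step not counted)

2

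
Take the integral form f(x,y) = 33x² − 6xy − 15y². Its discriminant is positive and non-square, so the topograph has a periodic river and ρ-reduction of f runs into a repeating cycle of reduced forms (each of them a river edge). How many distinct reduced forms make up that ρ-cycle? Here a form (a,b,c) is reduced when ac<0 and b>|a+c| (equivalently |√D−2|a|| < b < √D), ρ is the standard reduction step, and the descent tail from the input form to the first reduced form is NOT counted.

D = 2016, ⌊√D⌋ = 44
descent: ρ → (-15,36,12)  [lands on river]
river: ρ → (12,36,-15)
river: ρ → (-15,24,24)
river: ρ → (24,24,-15)
ρ-cycle length = 4 (tail of 1 descent step not counted)

4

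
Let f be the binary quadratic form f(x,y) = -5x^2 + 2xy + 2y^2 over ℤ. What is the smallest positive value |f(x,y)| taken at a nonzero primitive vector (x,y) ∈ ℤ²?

descent: ρ → (2,6,-1)  [lands on river]
river: ρ → (-1,6,2)
closes: descent 1, river 2
min |a| on river = 1

1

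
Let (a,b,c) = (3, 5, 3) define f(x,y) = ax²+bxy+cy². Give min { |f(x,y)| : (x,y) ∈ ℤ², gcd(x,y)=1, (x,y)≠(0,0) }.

translate: b→-1 (≡5 mod 6), so (3,5,3)→(3,-1,1)
flip: (3,-1,1)→(1,1,3)
reduced (well bottom): (1,1,3) with a≤c, −a<b≤a
well minimum = a = 1

1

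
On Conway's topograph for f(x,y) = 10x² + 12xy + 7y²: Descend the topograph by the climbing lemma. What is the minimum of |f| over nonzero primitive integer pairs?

translate: b→-8 (≡12 mod 20), so (10,12,7)→(10,-8,5)
flip: (10,-8,5)→(5,8,10)
translate: b→-2 (≡8 mod 10), so (5,8,10)→(5,-2,7)
reduced (well bottom): (5,-2,7) with a≤c, −a<b≤a
well minimum = a = 5

5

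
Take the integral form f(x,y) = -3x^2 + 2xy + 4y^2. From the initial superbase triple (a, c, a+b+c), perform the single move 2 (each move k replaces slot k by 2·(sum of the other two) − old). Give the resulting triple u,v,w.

start (-3,4,3) = (f(1,0),f(0,1),f(1,1))
replace slot 2: 2·((-3)+3) − 4 = -4 → (-3,-4,3)

-3,-4,3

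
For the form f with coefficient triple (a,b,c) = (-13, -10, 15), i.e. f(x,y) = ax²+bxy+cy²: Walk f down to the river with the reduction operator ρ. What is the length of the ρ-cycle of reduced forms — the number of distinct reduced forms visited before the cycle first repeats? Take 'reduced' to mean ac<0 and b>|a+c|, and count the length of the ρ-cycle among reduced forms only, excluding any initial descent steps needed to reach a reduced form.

D = 880, ⌊√D⌋ = 29
descent: ρ → (15,10,-13)  [lands on river]
river: ρ → (-13,16,12)
river: ρ → (12,8,-17)
river: ρ → (-17,26,3)
river: ρ → (3,28,-8)
river: ρ → (-8,20,15)
ρ-cycle length = 6 (tail of 1 descent step not counted)

6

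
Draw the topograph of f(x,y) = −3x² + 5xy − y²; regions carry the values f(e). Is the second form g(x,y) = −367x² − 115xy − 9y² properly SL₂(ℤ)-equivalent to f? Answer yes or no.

D₁ = 13, D₂ = 13
river cycle of f (length 2): (-1, 3, 1), (1, 3, -1)
river cycle of g (length 2): (-1, 3, 1), (1, 3, -1)
cycles coincide ⇒ equivalent

yes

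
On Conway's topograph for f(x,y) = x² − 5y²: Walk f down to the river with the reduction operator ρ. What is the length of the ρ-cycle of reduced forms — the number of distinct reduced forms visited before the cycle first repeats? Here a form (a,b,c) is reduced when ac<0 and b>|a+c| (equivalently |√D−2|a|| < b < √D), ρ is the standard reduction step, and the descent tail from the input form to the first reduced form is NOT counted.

D = 20, ⌊√D⌋ = 4
descent: ρ → (-5,0,1)
descent: ρ → (1,4,-1)  [lands on river]
river: ρ → (-1,4,1)
ρ-cycle length = 2 (tail of 2 descent steps not counted)

2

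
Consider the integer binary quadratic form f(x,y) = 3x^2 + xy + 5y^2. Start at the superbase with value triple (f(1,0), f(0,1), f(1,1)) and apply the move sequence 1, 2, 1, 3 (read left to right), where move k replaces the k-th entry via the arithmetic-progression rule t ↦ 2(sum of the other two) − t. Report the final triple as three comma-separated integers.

start (3,5,9) = (f(1,0),f(0,1),f(1,1))
replace slot 1: 2·(5+9) − 3 = 25 → (25,5,9)
replace slot 2: 2·(25+9) − 5 = 63 → (25,63,9)
replace slot 1: 2·(63+9) − 25 = 119 → (119,63,9)
replace slot 3: 2·(119+63) − 9 = 355 → (119,63,355)

119,63,355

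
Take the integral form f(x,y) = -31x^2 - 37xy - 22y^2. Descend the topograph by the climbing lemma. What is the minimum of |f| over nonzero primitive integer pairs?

translate: b→-25 (≡37 mod 62), so (31,37,22)→(31,-25,16)
flip: (31,-25,16)→(16,25,31)
translate: b→-7 (≡25 mod 32), so (16,25,31)→(16,-7,22)
reduced (well bottom): (16,-7,22) with a≤c, −a<b≤a
well minimum |f| = |-16| = 16 (negative-definite)

16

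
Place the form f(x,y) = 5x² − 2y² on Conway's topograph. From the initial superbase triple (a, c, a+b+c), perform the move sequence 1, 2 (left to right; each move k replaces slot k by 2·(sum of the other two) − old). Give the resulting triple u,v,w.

start (5,-2,3) = (f(1,0),f(0,1),f(1,1))
replace slot 1: 2·((-2)+3) − 5 = -3 → (-3,-2,3)
replace slot 2: 2·((-3)+3) − (-2) = 2 → (-3,2,3)

-3,2,3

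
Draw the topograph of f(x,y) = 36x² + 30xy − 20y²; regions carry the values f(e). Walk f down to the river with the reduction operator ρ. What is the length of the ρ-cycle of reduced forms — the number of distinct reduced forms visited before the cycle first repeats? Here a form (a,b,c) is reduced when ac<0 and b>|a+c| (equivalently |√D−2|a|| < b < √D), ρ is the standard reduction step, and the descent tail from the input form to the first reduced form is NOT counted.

D = 3780, ⌊√D⌋ = 61
river: ρ → (-20,50,16)
river: ρ → (16,46,-26)
river: ρ → (-26,58,4)
river: ρ → (4,54,-54)
river: ρ → (-54,54,4)
river: ρ → (4,58,-26)
river: ρ → (-26,46,16)
river: ρ → (16,50,-20)
river: ρ → (-20,30,36)
river: ρ → (36,42,-14)
river: ρ → (-14,42,36)
river: ρ → (36,30,-20)
ρ-cycle length = 12 (tail of 0 descent steps not counted)

12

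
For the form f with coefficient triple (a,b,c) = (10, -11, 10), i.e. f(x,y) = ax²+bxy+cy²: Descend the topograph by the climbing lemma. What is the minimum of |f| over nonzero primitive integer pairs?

translate: b→9 (≡-11 mod 20), so (10,-11,10)→(10,9,9)
flip: (10,9,9)→(9,-9,10)
translate: b→9 (≡-9 mod 18), so (9,-9,10)→(9,9,10)
reduced (well bottom): (9,9,10) with a≤c, −a<b≤a
well minimum = a = 9

9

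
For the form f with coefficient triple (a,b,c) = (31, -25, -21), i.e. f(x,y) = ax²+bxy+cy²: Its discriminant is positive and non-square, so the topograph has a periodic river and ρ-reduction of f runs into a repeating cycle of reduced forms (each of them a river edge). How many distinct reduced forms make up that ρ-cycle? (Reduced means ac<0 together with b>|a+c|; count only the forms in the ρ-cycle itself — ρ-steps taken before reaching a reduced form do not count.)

D = 3229, ⌊√D⌋ = 56
descent: ρ → (-21,25,31)  [lands on river]
river: ρ → (31,37,-15)
river: ρ → (-15,53,7)
river: ρ → (7,45,-43)
river: ρ → (-43,41,9)
river: ρ → (9,49,-23)
river: ρ → (-23,43,15)
river: ρ → (15,47,-17)
river: ρ → (-17,55,3)
river: ρ → (3,53,-35)
river: ρ → (-35,17,21)
river: ρ → (21,25,-31)
river: ρ → (-31,37,15)
river: ρ → (15,53,-7)
river: ρ → (-7,45,43)
river: ρ → (43,41,-9)
river: ρ → (-9,49,23)
river: ρ → (23,43,-15)
river: ρ → (-15,47,17)
river: ρ → (17,55,-3)
river: ρ → (-3,53,35)
river: ρ → (35,17,-21)
ρ-cycle length = 22 (tail of 1 descent step not counted)

22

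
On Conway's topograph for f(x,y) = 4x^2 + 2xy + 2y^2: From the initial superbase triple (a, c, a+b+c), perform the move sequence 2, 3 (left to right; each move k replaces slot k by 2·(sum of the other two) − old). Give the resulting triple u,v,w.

start (4,2,8) = (f(1,0),f(0,1),f(1,1))
replace slot 2: 2·(4+8) − 2 = 22 → (4,22,8)
replace slot 3: 2·(4+22) − 8 = 44 → (4,22,44)

4,22,44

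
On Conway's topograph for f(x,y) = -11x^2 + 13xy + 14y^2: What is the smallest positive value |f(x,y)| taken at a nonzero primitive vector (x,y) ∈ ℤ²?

river: ρ → (14,15,-10)
river: ρ → (-10,25,4)
river: ρ → (4,23,-16)
river: ρ → (-16,9,11)
river: ρ → (11,13,-14)
river: ρ → (-14,15,10)
river: ρ → (10,25,-4)
river: ρ → (-4,23,16)
river: ρ → (16,9,-11)
river: ρ → (-11,13,14)
closes: descent 0, river 10
min |a| on river = 4

4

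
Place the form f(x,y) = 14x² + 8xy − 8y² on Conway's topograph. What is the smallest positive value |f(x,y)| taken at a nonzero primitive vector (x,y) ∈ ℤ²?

river: ρ → (-8,8,14)
river: ρ → (14,20,-2)
river: ρ → (-2,20,14)
river: ρ → (14,8,-8)
closes: descent 0, river 4
min |a| on river = 2

2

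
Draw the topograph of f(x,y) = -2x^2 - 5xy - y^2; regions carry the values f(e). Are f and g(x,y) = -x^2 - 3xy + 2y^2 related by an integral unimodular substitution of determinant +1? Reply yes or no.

D₁ = 17, D₂ = 17
river cycle of f (length 6): (-1, 3, 2), (2, 1, -2), (-2, 3, 1), (1, 3, -2), (-2, 1, 2), (2, 3, -1)
river cycle of g (length 6): (2, 3, -1), (-1, 3, 2), (2, 1, -2), (-2, 3, 1), (1, 3, -2), (-2, 1, 2)
cycles coincide ⇒ equivalent

yes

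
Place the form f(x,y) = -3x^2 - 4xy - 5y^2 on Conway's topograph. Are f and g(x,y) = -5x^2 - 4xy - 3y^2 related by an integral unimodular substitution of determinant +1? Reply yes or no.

D₁ = -44, D₂ = -44
f is negative-definite; reduce −f:
−f: translate: b→-2 (≡4 mod 6), so (3,4,5)→(3,-2,4)
−f: reduced (well bottom): (3,-2,4) with a≤c, −a<b≤a
flip sign back: reduced form of f is (-3,2,-4)
g is negative-definite; reduce −g:
−g: flip: (5,4,3)→(3,-4,5)
−g: translate: b→2 (≡-4 mod 6), so (3,-4,5)→(3,2,4)
−g: reduced (well bottom): (3,2,4) with a≤c, −a<b≤a
flip sign back: reduced form of g is (-3,-2,-4)
reduced forms (-3, 2, -4) vs (-3, -2, -4) ⇒ inequivalent

no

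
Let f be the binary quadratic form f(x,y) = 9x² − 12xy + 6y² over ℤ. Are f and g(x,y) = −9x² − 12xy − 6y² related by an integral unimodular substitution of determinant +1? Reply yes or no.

D₁ = -72, D₂ = -72
f: translate: b→6 (≡-12 mod 18), so (9,-12,6)→(9,6,3)
f: flip: (9,6,3)→(3,-6,9)
f: translate: b→0 (≡-6 mod 6), so (3,-6,9)→(3,0,6)
f: reduced (well bottom): (3,0,6) with a≤c, −a<b≤a
g is negative-definite; reduce −g:
−g: translate: b→-6 (≡12 mod 18), so (9,12,6)→(9,-6,3)
−g: flip: (9,-6,3)→(3,6,9)
−g: translate: b→0 (≡6 mod 6), so (3,6,9)→(3,0,6)
−g: reduced (well bottom): (3,0,6) with a≤c, −a<b≤a
flip sign back: reduced form of g is (-3,0,-6)
reduced forms (3, 0, 6) vs (-3, 0, -6) ⇒ inequivalent

no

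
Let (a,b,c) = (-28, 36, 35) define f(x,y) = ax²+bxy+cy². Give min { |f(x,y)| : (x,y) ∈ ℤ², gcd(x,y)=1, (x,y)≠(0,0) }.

river: ρ → (35,34,-29)
river: ρ → (-29,24,40)
river: ρ → (40,56,-13)
river: ρ → (-13,48,56)
river: ρ → (56,64,-5)
river: ρ → (-5,66,43)
river: ρ → (43,20,-28)
river: ρ → (-28,36,35)
closes: descent 0, river 8
min |a| on river = 5

5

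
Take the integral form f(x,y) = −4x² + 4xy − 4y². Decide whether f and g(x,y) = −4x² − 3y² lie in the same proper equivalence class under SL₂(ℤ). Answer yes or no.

D₁ = -48, D₂ = -48
f is negative-definite; reduce −f:
−f: translate: b→4 (≡-4 mod 8), so (4,-4,4)→(4,4,4)
−f: reduced (well bottom): (4,4,4) with a≤c, −a<b≤a
flip sign back: reduced form of f is (-4,-4,-4)
g is negative-definite; reduce −g:
−g: flip: (4,0,3)→(3,0,4)
−g: reduced (well bottom): (3,0,4) with a≤c, −a<b≤a
flip sign back: reduced form of g is (-3,0,-4)
reduced forms (-4, -4, -4) vs (-3, 0, -4) ⇒ inequivalent

no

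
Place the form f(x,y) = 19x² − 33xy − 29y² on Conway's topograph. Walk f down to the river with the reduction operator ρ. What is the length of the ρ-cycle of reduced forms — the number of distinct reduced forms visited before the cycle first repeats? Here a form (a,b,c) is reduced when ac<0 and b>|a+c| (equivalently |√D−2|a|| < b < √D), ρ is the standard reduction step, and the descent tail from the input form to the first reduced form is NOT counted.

D = 3293, ⌊√D⌋ = 57
descent: ρ → (-29,33,19)  [lands on river]
river: ρ → (19,43,-19)
river: ρ → (-19,33,29)
river: ρ → (29,25,-23)
river: ρ → (-23,21,31)
river: ρ → (31,41,-13)
river: ρ → (-13,37,37)
river: ρ → (37,37,-13)
river: ρ → (-13,41,31)
river: ρ → (31,21,-23)
river: ρ → (-23,25,29)
river: ρ → (29,33,-19)
river: ρ → (-19,43,19)
river: ρ → (19,33,-29)
river: ρ → (-29,25,23)
river: ρ → (23,21,-31)
river: ρ → (-31,41,13)
river: ρ → (13,37,-37)
river: ρ → (-37,37,13)
river: ρ → (13,41,-31)
river: ρ → (-31,21,23)
river: ρ → (23,25,-29)
ρ-cycle length = 22 (tail of 1 descent step not counted)

22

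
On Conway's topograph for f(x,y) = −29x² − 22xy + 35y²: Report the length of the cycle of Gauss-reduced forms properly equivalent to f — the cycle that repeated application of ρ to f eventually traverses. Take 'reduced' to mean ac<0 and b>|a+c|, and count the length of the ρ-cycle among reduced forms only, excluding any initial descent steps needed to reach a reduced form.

D = 4544, ⌊√D⌋ = 67
descent: ρ → (35,22,-29)  [lands on river]
river: ρ → (-29,36,28)
river: ρ → (28,20,-37)
river: ρ → (-37,54,11)
river: ρ → (11,56,-32)
river: ρ → (-32,8,35)
river: ρ → (35,62,-5)
river: ρ → (-5,58,59)
river: ρ → (59,60,-4)
river: ρ → (-4,60,59)
river: ρ → (59,58,-5)
river: ρ → (-5,62,35)
river: ρ → (35,8,-32)
river: ρ → (-32,56,11)
river: ρ → (11,54,-37)
river: ρ → (-37,20,28)
river: ρ → (28,36,-29)
river: ρ → (-29,22,35)
river: ρ → (35,48,-16)
river: ρ → (-16,48,35)
ρ-cycle length = 20 (tail of 1 descent step not counted)

20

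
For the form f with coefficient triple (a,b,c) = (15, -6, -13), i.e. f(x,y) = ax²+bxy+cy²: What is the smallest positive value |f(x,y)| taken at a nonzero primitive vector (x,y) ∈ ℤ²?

descent: ρ → (-13,6,15)  [lands on river]
river: ρ → (15,24,-4)
river: ρ → (-4,24,15)
river: ρ → (15,6,-13)
river: ρ → (-13,20,8)
river: ρ → (8,28,-1)
river: ρ → (-1,28,8)
river: ρ → (8,20,-13)
closes: descent 1, river 8
min |a| on river = 1

1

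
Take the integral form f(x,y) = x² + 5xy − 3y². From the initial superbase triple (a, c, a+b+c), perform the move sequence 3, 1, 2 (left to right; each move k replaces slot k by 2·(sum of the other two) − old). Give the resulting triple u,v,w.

start (1,-3,3) = (f(1,0),f(0,1),f(1,1))
replace slot 3: 2·(1+(-3)) − 3 = -7 → (1,-3,-7)
replace slot 1: 2·((-3)+(-7)) − 1 = -21 → (-21,-3,-7)
replace slot 2: 2·((-21)+(-7)) − (-3) = -53 → (-21,-53,-7)

-21,-53,-7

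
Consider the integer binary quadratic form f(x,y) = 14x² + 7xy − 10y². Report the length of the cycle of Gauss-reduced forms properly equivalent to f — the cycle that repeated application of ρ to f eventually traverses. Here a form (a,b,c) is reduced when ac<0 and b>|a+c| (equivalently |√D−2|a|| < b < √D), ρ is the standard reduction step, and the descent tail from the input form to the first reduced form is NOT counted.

D = 609, ⌊√D⌋ = 24
river: ρ → (-10,13,11)
river: ρ → (11,9,-12)
river: ρ → (-12,15,8)
river: ρ → (8,17,-10)
river: ρ → (-10,23,2)
river: ρ → (2,21,-21)
river: ρ → (-21,21,2)
river: ρ → (2,23,-10)
river: ρ → (-10,17,8)
river: ρ → (8,15,-12)
river: ρ → (-12,9,11)
river: ρ → (11,13,-10)
river: ρ → (-10,7,14)
river: ρ → (14,21,-3)
river: ρ → (-3,21,14)
river: ρ → (14,7,-10)
ρ-cycle length = 16 (tail of 0 descent steps not counted)

16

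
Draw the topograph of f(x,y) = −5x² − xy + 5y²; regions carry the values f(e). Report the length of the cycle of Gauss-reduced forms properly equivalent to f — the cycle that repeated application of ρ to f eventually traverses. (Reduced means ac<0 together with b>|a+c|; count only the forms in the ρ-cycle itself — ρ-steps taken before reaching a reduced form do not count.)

D = 101, ⌊√D⌋ = 10
descent: ρ → (5,1,-5)  [lands on river]
river: ρ → (-5,9,1)
river: ρ → (1,9,-5)
river: ρ → (-5,1,5)
river: ρ → (5,9,-1)
river: ρ → (-1,9,5)
ρ-cycle length = 6 (tail of 1 descent step not counted)

6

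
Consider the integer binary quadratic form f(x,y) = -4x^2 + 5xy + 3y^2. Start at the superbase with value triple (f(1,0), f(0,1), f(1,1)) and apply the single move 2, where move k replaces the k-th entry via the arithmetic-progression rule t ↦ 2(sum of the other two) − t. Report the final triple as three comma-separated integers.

start (-4,3,4) = (f(1,0),f(0,1),f(1,1))
replace slot 2: 2·((-4)+4) − 3 = -3 → (-4,-3,4)

-4,-3,4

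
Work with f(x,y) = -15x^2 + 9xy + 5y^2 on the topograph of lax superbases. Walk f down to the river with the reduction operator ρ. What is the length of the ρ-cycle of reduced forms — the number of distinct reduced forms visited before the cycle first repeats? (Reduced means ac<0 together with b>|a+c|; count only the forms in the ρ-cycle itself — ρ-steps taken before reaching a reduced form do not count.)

D = 381, ⌊√D⌋ = 19
descent: ρ → (5,11,-13)  [lands on river]
river: ρ → (-13,15,3)
river: ρ → (3,15,-13)
river: ρ → (-13,11,5)
river: ρ → (5,19,-1)
river: ρ → (-1,19,5)
ρ-cycle length = 6 (tail of 1 descent step not counted)

6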